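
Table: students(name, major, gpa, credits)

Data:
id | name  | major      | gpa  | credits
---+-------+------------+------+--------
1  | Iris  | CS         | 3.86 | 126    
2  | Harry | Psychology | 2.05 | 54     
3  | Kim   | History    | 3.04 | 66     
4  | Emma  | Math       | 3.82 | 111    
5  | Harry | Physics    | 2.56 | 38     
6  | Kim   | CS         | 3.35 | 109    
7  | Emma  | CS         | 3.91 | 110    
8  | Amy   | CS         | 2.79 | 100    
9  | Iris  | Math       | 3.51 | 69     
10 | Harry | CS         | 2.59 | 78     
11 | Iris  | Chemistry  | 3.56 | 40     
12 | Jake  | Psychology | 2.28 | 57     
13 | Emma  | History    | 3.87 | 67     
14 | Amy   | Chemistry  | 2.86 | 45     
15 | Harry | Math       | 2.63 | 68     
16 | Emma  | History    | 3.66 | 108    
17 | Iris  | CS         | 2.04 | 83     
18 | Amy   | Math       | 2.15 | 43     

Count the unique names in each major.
SELECT major, COUNT(DISTINCT name)
FROM students
GROUP BY major

Result:
  CS: 5 distinct
  Chemistry: 2 distinct
  History: 2 distinct
  Math: 4 distinct
  Physics: 1 distinct
  Psychology: 2 distinct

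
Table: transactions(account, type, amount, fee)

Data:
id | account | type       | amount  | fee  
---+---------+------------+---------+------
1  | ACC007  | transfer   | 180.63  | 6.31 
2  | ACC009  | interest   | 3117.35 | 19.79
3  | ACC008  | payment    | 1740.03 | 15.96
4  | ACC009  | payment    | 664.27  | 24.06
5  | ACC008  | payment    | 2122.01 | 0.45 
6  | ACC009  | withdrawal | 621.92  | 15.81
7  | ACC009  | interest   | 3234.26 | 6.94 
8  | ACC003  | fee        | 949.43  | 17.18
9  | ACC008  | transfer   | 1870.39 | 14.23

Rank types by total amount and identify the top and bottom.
SELECT type, SUM(amount)
FROM transactions
GROUP BY type
ORDER BY SUM(amount)

All groups:
  withdrawal: 621.92
  fee: 949.43
  transfer: 2051.02
  payment: 4526.31
  interest: 6351.61

Highest: interest (6351.61)
Lowest: withdrawal (621.92)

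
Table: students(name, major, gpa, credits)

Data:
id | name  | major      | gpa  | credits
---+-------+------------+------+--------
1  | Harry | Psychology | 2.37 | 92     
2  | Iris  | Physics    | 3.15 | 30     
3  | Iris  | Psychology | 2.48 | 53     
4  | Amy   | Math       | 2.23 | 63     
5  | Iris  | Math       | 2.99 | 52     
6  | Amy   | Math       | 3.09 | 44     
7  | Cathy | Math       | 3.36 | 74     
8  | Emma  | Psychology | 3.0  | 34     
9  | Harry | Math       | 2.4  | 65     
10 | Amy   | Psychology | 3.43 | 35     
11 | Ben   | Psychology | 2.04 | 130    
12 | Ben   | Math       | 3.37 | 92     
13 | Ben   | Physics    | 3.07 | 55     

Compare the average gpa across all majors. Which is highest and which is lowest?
SELECT major, AVG(gpa)
FROM students
GROUP BY major
ORDER BY AVG(gpa)

All groups:
  Psychology: 2.66
  Math: 2.91
  Physics: 3.11

Highest: Physics (3.11)
Lowest: Psychology (2.66)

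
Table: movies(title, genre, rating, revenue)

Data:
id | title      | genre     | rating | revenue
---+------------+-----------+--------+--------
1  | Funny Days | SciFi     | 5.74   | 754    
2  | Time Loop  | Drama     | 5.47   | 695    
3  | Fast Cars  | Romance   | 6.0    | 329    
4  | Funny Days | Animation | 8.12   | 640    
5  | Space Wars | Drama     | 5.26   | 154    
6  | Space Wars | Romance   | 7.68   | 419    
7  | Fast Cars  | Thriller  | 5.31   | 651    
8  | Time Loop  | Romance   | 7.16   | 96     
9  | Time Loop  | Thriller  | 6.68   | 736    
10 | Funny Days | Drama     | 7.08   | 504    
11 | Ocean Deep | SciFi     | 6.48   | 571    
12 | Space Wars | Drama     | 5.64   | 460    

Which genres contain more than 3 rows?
SELECT genre, COUNT(*) as cnt
FROM movies
GROUP BY genre
HAVING COUNT(*) > 3

Result:
  Drama: 4

Note: HAVING filters groups after aggregation, WHERE filters rows before.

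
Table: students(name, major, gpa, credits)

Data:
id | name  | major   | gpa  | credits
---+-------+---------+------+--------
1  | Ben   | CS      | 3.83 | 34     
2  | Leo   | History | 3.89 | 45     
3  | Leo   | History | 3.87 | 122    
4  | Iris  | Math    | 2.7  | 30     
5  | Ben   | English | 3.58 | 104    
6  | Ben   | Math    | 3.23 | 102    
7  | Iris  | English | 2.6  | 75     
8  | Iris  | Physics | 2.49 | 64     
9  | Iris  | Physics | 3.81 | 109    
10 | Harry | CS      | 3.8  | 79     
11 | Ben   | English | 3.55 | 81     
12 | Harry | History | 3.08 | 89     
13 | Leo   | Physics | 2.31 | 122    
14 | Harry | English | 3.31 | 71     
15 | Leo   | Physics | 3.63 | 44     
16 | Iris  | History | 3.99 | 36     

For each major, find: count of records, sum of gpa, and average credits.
SELECT major,
       COUNT(*) as cnt,
       SUM(gpa) as total_gpa,
       AVG(credits) as avg_credits
FROM students
GROUP BY major

Result:
  CS: 2 records, 7.63 total gpa, 56.50 avg credits
  English: 4 records, 13.04 total gpa, 82.75 avg credits
  History: 4 records, 14.83 total gpa, 73.00 avg credits
  Math: 2 records, 5.93 total gpa, 66.00 avg credits
  Physics: 4 records, 12.24 total gpa, 84.75 avg credits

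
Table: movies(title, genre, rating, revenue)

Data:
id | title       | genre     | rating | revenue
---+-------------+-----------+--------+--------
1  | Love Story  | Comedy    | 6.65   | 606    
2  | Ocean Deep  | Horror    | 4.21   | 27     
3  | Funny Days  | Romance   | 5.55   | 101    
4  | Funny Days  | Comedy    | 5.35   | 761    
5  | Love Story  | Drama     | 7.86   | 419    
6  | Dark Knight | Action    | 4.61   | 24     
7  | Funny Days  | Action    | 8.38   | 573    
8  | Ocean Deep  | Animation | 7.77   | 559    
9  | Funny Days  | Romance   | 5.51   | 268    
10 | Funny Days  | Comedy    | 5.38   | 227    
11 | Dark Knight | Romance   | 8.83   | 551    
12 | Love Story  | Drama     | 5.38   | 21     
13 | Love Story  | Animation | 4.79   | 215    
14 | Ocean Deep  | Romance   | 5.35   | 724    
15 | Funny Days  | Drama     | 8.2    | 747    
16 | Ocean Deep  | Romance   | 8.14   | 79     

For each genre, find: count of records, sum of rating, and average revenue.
SELECT genre,
       COUNT(*) as cnt,
       SUM(rating) as total_rating,
       AVG(revenue) as avg_revenue
FROM movies
GROUP BY genre

Result:
  Action: 2 records, 12.99 total rating, 298.50 avg revenue
  Animation: 2 records, 12.56 total rating, 387.00 avg revenue
  Comedy: 3 records, 17.38 total rating, 531.33 avg revenue
  Drama: 3 records, 21.44 total rating, 395.67 avg revenue
  Horror: 1 records, 4.21 total rating, 27.00 avg revenue
  Romance: 5 records, 33.38 total rating, 344.60 avg revenue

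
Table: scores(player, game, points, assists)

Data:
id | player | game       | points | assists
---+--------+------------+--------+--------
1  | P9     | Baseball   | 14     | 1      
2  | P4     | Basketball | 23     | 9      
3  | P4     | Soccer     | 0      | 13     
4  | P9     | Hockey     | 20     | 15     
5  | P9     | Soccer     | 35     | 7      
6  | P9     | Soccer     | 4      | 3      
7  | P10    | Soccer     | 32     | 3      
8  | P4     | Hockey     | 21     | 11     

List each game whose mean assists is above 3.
SELECT game, AVG(assists)
FROM scores
GROUP BY game
HAVING AVG(assists) > 3

Result:
  Basketball: avg=9.00
  Hockey: avg=13.00
  Soccer: avg=6.50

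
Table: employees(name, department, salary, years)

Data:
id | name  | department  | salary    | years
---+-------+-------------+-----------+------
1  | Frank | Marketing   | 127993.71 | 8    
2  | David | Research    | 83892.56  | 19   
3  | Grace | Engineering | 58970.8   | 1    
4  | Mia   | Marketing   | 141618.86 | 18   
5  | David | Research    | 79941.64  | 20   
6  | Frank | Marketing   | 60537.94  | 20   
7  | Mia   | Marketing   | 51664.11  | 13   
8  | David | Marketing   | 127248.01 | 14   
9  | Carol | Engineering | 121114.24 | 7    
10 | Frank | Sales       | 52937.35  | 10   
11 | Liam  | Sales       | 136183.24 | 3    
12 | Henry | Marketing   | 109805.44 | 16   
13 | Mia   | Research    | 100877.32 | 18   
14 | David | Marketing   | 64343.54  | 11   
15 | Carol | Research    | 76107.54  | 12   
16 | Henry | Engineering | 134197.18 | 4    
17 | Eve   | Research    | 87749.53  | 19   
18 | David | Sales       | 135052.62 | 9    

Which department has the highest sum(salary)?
SELECT department, SUM(salary) as val
FROM employees
GROUP BY department
ORDER BY val DESC
LIMIT 1

Result: Marketing with sum(salary) = 683211.61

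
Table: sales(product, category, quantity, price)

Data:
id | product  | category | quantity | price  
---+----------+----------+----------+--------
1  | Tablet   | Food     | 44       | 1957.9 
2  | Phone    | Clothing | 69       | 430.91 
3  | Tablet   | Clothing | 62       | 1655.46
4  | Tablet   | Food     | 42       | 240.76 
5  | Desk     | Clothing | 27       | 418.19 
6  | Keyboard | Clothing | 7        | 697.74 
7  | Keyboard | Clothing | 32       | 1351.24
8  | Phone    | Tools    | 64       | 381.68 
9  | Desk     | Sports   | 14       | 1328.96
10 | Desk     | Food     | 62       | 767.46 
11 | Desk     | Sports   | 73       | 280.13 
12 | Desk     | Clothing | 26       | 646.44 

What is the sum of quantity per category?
SELECT category, SUM(quantity) as result
FROM sales
GROUP BY category

Result:
  Clothing: 223
  Food: 148
  Sports: 87
  Tools: 64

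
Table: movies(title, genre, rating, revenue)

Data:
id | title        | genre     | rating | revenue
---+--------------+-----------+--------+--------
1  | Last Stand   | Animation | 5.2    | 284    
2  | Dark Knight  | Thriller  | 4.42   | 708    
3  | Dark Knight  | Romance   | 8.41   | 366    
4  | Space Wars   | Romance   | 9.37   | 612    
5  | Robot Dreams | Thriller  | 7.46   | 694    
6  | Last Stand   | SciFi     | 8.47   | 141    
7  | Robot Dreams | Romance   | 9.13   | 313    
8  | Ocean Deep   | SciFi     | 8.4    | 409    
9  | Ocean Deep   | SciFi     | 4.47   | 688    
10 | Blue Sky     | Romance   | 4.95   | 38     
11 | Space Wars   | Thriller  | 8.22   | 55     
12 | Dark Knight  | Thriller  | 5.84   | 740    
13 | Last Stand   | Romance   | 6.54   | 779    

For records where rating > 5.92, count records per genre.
SELECT genre, COUNT(*)
FROM movies
WHERE rating > 5.92
GROUP BY genre

Note: WHERE filters rows before grouping.

Result:
  Romance: 4
  SciFi: 2
  Thriller: 2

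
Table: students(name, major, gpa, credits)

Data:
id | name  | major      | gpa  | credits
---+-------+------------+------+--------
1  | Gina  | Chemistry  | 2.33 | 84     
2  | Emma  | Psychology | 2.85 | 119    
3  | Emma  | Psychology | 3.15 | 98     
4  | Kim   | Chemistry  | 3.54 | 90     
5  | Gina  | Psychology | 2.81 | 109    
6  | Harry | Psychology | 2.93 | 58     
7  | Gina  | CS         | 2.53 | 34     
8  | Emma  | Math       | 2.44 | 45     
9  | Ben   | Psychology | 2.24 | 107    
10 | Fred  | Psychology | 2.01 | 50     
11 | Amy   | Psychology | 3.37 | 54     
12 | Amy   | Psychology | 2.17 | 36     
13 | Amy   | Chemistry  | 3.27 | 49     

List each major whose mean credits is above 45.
SELECT major, AVG(credits)
FROM students
GROUP BY major
HAVING AVG(credits) > 45

Result:
  Chemistry: avg=74.33
  Psychology: avg=78.88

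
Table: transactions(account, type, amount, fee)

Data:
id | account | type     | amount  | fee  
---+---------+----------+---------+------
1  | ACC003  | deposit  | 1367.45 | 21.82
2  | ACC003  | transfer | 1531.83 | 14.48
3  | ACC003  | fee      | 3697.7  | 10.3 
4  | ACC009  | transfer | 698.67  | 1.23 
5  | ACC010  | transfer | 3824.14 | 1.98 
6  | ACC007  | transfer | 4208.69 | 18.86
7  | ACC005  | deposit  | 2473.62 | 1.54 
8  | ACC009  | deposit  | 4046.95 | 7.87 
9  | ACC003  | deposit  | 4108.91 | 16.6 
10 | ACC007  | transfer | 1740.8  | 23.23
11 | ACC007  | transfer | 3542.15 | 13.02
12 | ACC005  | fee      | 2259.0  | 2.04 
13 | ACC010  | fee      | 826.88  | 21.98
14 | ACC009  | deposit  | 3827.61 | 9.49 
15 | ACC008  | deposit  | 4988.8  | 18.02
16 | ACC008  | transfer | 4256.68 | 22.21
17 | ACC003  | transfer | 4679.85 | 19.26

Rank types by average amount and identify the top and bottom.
SELECT type, AVG(amount)
FROM transactions
GROUP BY type
ORDER BY AVG(amount)

All groups:
  fee: 2261.19
  transfer: 3060.35
  deposit: 3468.89

Highest: deposit (3468.89)
Lowest: fee (2261.19)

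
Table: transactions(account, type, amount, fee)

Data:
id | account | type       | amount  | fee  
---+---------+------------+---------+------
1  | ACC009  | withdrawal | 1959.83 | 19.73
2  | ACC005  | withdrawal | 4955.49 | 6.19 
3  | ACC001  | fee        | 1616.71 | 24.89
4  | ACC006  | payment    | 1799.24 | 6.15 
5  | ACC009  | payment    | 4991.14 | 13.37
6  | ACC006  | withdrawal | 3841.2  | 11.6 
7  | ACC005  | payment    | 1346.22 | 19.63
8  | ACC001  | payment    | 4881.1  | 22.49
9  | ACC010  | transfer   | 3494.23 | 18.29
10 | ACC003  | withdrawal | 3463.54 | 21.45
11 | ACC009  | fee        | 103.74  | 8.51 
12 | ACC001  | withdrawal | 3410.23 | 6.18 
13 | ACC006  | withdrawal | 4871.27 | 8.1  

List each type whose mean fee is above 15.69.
SELECT type, AVG(fee)
FROM transactions
GROUP BY type
HAVING AVG(fee) > 15.69

Result:
  fee: avg=16.70
  transfer: avg=18.29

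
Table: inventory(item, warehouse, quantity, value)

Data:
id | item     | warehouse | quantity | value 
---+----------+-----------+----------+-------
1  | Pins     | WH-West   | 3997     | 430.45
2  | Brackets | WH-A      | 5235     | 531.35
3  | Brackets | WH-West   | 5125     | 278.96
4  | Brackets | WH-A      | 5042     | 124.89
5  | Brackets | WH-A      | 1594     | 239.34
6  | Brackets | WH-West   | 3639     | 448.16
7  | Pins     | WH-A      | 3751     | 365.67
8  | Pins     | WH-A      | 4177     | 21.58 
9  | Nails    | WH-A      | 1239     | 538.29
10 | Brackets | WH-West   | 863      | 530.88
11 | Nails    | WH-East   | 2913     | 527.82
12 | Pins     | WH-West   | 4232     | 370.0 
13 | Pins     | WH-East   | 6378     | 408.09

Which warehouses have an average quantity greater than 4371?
SELECT warehouse, AVG(quantity)
FROM inventory
GROUP BY warehouse
HAVING AVG(quantity) > 4371

Result:
  WH-East: avg=4645.50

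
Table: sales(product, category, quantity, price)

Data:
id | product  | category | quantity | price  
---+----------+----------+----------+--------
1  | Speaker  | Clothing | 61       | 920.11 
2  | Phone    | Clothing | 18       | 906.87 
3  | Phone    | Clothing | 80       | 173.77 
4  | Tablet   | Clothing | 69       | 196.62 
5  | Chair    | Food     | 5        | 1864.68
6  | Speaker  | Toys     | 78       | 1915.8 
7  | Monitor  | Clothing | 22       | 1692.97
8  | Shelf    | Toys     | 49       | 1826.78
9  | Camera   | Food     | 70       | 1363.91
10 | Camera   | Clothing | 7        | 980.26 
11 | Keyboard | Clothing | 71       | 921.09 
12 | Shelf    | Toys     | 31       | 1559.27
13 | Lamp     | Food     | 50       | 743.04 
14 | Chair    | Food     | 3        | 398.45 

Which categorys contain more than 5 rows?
SELECT category, COUNT(*) as cnt
FROM sales
GROUP BY category
HAVING COUNT(*) > 5

Result:
  Clothing: 7

Note: HAVING filters groups after aggregation, WHERE filters rows before.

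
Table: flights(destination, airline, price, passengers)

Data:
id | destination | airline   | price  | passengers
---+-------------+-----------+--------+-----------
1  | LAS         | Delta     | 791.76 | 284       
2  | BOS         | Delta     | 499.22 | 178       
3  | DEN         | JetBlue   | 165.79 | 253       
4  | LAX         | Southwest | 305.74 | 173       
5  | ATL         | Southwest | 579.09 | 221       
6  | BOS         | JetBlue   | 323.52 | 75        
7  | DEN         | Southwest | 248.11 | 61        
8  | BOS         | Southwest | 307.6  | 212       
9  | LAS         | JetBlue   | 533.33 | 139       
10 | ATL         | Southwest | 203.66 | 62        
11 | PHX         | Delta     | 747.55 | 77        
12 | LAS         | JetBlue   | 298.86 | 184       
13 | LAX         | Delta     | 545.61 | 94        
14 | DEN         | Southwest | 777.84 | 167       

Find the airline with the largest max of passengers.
SELECT airline, MAX(passengers) as val
FROM flights
GROUP BY airline
ORDER BY val DESC
LIMIT 1

Result: Delta with max(passengers) = 284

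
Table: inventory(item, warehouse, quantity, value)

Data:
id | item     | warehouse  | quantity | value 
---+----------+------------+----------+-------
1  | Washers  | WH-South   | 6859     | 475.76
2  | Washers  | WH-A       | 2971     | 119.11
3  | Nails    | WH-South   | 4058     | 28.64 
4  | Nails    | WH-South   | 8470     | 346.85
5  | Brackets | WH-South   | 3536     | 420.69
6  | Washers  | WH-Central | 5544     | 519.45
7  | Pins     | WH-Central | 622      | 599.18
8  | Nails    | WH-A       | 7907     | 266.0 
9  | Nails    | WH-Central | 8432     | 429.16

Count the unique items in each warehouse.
SELECT warehouse, COUNT(DISTINCT item)
FROM inventory
GROUP BY warehouse

Result:
  WH-A: 2 distinct
  WH-Central: 3 distinct
  WH-South: 3 distinct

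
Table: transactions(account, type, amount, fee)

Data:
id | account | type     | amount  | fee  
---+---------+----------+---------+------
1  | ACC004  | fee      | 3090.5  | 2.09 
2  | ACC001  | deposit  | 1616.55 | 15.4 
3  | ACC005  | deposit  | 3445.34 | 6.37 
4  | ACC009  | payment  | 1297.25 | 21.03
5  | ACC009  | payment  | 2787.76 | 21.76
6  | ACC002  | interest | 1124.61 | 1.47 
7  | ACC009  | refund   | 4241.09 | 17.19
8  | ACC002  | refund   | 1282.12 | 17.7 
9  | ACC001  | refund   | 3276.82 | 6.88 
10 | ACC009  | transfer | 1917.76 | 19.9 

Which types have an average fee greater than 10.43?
SELECT type, AVG(fee)
FROM transactions
GROUP BY type
HAVING AVG(fee) > 10.43

Result:
  deposit: avg=10.89
  payment: avg=21.40
  refund: avg=13.92
  transfer: avg=19.90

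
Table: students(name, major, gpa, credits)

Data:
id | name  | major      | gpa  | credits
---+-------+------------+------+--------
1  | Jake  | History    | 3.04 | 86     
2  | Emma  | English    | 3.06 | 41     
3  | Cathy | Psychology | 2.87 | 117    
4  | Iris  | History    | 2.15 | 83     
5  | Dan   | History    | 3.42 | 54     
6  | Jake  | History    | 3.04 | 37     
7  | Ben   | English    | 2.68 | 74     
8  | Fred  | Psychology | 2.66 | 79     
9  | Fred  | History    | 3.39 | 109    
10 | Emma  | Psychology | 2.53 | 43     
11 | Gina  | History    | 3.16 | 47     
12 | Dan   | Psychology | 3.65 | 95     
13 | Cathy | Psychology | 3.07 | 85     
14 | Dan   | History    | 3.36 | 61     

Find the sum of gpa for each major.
SELECT major, SUM(gpa) as result
FROM students
GROUP BY major

Result:
  English: 5.74
  History: 21.56
  Psychology: 14.78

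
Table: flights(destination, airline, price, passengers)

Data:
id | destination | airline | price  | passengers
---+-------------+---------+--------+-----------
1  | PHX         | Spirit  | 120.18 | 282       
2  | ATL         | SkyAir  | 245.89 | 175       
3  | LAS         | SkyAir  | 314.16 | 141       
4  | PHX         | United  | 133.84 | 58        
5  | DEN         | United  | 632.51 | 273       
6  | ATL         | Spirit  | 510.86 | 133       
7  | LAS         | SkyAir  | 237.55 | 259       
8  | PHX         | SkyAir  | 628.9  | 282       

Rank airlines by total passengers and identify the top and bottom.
SELECT airline, SUM(passengers)
FROM flights
GROUP BY airline
ORDER BY SUM(passengers)

All groups:
  United: 331
  Spirit: 415
  SkyAir: 857

Highest: SkyAir (857)
Lowest: United (331)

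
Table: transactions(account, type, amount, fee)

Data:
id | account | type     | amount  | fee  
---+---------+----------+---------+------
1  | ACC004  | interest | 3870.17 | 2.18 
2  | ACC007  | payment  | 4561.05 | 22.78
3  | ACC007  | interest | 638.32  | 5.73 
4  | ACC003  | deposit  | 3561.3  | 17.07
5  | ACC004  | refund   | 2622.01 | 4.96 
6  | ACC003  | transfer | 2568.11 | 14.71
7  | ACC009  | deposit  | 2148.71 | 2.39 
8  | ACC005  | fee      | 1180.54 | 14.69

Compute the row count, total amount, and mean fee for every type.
SELECT type,
       COUNT(*) as cnt,
       SUM(amount) as total_amount,
       AVG(fee) as avg_fee
FROM transactions
GROUP BY type

Result:
  deposit: 2 records, 5710.01 total amount, 9.73 avg fee
  fee: 1 records, 1180.54 total amount, 14.69 avg fee
  interest: 2 records, 4508.49 total amount, 3.96 avg fee
  payment: 1 records, 4561.05 total amount, 22.78 avg fee
  refund: 1 records, 2622.01 total amount, 4.96 avg fee
  transfer: 1 records, 2568.11 total amount, 14.71 avg fee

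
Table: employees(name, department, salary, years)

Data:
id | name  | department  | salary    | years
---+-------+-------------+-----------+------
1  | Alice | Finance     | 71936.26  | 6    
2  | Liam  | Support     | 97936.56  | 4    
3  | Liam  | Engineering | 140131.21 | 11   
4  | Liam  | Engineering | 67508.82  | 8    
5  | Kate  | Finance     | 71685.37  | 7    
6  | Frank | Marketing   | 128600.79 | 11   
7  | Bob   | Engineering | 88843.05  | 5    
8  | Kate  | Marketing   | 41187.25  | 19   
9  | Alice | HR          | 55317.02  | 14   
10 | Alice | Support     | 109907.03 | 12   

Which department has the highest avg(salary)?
SELECT department, AVG(salary) as val
FROM employees
GROUP BY department
ORDER BY val DESC
LIMIT 1

Result: Support with avg(salary) = 103921.80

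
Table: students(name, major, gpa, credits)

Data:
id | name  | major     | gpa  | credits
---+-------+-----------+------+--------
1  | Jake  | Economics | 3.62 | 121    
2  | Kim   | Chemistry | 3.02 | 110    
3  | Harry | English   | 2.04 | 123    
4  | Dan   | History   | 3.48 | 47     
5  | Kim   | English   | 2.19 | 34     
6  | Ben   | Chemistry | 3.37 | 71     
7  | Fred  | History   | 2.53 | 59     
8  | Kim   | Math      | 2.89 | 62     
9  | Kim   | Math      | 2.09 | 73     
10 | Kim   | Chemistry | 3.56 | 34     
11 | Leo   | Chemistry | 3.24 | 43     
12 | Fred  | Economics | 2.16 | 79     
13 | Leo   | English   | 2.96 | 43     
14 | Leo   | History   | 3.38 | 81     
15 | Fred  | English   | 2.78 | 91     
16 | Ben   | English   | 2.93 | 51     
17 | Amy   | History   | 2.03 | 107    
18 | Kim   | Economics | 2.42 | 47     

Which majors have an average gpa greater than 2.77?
SELECT major, AVG(gpa)
FROM students
GROUP BY major
HAVING AVG(gpa) > 2.77

Result:
  Chemistry: avg=3.30
  History: avg=2.86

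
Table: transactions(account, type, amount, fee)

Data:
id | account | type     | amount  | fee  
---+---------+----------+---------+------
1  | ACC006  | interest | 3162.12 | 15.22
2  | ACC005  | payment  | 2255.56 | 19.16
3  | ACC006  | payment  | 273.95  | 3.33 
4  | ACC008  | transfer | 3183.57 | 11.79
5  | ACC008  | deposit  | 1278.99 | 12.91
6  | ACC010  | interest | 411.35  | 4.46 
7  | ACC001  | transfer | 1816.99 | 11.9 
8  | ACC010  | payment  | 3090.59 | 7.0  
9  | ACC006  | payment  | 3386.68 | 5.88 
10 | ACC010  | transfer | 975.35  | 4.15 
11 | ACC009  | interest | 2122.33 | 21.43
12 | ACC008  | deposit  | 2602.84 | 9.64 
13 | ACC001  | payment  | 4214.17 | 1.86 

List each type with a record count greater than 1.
SELECT type, COUNT(*) as cnt
FROM transactions
GROUP BY type
HAVING COUNT(*) > 1

Result:
  deposit: 2
  interest: 3
  payment: 5
  transfer: 3

Note: HAVING filters groups after aggregation, WHERE filters rows before.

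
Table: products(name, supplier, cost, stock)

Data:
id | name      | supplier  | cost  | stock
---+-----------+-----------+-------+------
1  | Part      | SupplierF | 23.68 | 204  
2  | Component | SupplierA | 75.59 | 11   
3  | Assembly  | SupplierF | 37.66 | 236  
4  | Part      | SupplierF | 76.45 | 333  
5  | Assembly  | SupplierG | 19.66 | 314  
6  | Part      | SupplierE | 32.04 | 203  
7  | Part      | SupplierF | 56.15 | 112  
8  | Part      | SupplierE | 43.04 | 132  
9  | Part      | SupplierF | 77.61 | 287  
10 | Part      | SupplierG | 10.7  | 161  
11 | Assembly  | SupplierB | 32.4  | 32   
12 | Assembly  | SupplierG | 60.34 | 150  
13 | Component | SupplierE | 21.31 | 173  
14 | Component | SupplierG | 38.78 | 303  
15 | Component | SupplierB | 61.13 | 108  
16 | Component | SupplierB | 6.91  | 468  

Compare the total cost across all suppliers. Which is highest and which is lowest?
SELECT supplier, SUM(cost)
FROM products
GROUP BY supplier
ORDER BY SUM(cost)

All groups:
  SupplierA: 75.59
  SupplierE: 96.39
  SupplierB: 100.44
  SupplierG: 129.48
  SupplierF: 271.55

Highest: SupplierF (271.55)
Lowest: SupplierA (75.59)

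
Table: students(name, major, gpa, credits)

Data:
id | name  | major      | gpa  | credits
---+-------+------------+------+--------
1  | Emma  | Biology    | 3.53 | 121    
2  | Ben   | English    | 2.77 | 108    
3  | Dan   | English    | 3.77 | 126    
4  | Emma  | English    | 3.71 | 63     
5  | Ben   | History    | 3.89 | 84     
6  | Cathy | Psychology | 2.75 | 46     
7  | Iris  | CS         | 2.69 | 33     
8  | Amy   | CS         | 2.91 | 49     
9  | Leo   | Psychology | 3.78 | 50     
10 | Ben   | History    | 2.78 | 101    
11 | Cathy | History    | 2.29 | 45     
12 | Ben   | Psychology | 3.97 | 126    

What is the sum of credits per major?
SELECT major, SUM(credits) as result
FROM students
GROUP BY major

Result:
  Biology: 121
  CS: 82
  English: 297
  History: 230
  Psychology: 222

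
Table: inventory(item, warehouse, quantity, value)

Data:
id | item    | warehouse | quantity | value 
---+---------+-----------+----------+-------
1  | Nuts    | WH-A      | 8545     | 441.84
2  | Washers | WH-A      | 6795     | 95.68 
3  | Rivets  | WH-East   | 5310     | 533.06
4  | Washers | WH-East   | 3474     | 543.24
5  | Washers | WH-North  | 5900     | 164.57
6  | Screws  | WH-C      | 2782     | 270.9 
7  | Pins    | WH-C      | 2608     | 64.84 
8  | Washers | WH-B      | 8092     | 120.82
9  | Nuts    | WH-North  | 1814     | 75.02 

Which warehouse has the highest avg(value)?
SELECT warehouse, AVG(value) as val
FROM inventory
GROUP BY warehouse
ORDER BY val DESC
LIMIT 1

Result: WH-East with avg(value) = 538.15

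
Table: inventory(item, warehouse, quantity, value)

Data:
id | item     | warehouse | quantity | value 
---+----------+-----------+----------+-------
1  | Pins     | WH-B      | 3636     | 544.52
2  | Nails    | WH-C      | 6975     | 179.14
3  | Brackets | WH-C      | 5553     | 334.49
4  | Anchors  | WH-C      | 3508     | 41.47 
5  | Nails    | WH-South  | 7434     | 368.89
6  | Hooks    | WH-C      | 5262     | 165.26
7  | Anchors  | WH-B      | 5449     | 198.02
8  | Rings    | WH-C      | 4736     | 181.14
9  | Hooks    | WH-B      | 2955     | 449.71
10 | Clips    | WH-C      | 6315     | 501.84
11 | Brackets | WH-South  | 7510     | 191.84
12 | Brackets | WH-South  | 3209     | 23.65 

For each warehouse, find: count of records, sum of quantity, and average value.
SELECT warehouse,
       COUNT(*) as cnt,
       SUM(quantity) as total_quantity,
       AVG(value) as avg_value
FROM inventory
GROUP BY warehouse

Result:
  WH-B: 3 records, 12040 total quantity, 397.42 avg value
  WH-C: 6 records, 32349 total quantity, 233.89 avg value
  WH-South: 3 records, 18153 total quantity, 194.79 avg value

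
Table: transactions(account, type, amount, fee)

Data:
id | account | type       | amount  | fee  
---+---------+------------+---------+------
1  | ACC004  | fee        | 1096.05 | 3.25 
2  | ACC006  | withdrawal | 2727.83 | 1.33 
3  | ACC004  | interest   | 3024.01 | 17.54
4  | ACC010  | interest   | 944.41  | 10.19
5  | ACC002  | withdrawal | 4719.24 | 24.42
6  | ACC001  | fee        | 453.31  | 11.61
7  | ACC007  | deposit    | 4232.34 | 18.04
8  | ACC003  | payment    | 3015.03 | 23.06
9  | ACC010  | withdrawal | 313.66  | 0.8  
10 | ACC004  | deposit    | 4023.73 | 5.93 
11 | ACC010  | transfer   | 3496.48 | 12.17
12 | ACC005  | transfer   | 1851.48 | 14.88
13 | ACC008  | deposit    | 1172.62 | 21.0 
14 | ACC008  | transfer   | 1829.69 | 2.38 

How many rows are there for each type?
SELECT type, COUNT(*) as count
FROM transactions
GROUP BY type

Result:
  deposit: 3
  fee: 2
  interest: 2
  payment: 1
  transfer: 3
  withdrawal: 3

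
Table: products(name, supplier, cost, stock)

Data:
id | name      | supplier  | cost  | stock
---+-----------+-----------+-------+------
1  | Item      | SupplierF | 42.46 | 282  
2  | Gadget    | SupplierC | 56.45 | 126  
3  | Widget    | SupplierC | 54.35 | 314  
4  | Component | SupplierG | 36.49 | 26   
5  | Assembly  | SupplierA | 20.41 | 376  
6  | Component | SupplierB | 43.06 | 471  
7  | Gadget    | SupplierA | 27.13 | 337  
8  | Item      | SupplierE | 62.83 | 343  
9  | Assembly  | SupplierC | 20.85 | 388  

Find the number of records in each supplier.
SELECT supplier, COUNT(*) as count
FROM products
GROUP BY supplier

Result:
  SupplierA: 2
  SupplierB: 1
  SupplierC: 3
  SupplierE: 1
  SupplierF: 1
  SupplierG: 1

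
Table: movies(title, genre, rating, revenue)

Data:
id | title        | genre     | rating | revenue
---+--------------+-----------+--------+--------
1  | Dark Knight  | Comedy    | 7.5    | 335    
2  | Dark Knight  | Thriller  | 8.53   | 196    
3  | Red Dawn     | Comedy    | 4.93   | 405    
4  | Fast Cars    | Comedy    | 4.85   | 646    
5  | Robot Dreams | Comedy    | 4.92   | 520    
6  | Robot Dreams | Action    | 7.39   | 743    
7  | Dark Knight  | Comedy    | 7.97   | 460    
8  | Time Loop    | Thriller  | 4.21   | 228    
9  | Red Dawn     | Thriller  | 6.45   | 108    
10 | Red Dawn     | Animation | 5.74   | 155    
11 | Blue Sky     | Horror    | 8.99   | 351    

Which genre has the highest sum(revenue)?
SELECT genre, SUM(revenue) as val
FROM movies
GROUP BY genre
ORDER BY val DESC
LIMIT 1

Result: Comedy with sum(revenue) = 2366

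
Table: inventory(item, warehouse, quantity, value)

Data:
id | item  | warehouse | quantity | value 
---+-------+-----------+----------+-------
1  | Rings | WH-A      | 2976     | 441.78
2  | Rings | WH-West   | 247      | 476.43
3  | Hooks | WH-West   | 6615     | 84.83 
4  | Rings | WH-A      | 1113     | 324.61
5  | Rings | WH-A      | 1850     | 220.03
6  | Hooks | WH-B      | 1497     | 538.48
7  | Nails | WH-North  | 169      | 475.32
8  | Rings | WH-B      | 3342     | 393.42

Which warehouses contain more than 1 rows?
SELECT warehouse, COUNT(*) as cnt
FROM inventory
GROUP BY warehouse
HAVING COUNT(*) > 1

Result:
  WH-A: 3
  WH-B: 2
  WH-West: 2

Note: HAVING filters groups after aggregation, WHERE filters rows before.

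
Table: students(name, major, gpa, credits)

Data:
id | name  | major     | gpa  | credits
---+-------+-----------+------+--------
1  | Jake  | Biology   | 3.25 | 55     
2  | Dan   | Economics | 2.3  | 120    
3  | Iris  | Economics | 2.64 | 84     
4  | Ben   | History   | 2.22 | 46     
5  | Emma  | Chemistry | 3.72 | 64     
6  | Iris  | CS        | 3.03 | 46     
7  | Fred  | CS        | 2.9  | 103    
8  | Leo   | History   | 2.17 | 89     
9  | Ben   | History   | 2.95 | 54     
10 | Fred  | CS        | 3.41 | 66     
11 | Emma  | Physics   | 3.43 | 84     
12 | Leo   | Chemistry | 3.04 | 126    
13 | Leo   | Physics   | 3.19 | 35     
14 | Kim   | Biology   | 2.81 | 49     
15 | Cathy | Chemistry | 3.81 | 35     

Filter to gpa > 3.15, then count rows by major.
SELECT major, COUNT(*)
FROM students
WHERE gpa > 3.15
GROUP BY major

Note: WHERE filters rows before grouping.

Result:
  Biology: 1
  CS: 1
  Chemistry: 2
  Physics: 2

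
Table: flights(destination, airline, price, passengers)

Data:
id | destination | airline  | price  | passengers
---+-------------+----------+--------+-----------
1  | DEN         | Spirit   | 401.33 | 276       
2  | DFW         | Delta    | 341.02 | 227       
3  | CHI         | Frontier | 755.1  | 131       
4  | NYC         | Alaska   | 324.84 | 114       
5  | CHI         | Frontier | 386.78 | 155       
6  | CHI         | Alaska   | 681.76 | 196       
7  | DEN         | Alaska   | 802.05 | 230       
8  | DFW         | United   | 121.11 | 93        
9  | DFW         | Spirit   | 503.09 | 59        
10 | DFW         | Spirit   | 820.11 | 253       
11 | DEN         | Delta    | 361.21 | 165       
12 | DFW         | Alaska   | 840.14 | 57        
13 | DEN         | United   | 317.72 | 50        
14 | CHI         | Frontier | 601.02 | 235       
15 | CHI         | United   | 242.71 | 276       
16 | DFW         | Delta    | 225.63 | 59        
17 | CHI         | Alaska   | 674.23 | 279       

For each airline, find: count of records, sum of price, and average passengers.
SELECT airline,
       COUNT(*) as cnt,
       SUM(price) as total_price,
       AVG(passengers) as avg_passengers
FROM flights
GROUP BY airline

Result:
  Alaska: 5 records, 3323.02 total price, 175.20 avg passengers
  Delta: 3 records, 927.86 total price, 150.33 avg passengers
  Frontier: 3 records, 1742.90 total price, 173.67 avg passengers
  Spirit: 3 records, 1724.53 total price, 196.00 avg passengers
  United: 3 records, 681.54 total price, 139.67 avg passengers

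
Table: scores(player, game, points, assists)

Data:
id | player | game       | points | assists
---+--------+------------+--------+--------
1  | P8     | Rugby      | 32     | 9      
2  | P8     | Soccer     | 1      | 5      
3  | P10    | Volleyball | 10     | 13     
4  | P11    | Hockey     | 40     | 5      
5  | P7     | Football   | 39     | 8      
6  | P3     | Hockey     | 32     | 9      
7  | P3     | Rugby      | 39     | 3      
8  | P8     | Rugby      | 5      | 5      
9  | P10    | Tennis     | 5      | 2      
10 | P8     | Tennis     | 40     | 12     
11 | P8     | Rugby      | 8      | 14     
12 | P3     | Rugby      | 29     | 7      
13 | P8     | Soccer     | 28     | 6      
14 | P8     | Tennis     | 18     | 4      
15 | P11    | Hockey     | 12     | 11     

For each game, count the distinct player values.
SELECT game, COUNT(DISTINCT player)
FROM scores
GROUP BY game

Result:
  Football: 1 distinct
  Hockey: 2 distinct
  Rugby: 2 distinct
  Soccer: 1 distinct
  Tennis: 2 distinct
  Volleyball: 1 distinct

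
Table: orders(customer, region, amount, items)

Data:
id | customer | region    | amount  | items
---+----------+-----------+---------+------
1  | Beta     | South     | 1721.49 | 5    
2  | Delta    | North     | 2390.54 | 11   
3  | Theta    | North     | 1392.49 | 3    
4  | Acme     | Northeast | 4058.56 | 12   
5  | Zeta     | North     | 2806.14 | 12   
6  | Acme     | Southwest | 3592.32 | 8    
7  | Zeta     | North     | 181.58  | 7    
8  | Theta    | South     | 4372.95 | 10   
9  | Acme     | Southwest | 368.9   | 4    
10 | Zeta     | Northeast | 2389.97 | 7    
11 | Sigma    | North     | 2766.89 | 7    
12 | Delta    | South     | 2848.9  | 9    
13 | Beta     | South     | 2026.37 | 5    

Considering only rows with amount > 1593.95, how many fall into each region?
SELECT region, COUNT(*)
FROM orders
WHERE amount > 1593.95
GROUP BY region

Note: WHERE filters rows before grouping.

Result:
  North: 3
  Northeast: 2
  South: 4
  Southwest: 1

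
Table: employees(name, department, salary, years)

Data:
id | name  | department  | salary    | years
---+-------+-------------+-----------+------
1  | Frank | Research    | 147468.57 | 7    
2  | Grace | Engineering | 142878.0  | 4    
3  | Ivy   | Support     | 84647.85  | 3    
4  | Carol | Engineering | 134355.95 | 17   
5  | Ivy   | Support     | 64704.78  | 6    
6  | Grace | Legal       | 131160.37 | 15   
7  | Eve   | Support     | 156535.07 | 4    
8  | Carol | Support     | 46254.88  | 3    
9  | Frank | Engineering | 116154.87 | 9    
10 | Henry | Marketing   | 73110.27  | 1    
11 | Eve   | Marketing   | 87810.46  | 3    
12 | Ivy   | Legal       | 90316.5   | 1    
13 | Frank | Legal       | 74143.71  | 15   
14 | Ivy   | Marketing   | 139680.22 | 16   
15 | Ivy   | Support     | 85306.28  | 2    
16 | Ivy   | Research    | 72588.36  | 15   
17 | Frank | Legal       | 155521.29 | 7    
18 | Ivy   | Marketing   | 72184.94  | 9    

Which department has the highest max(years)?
SELECT department, MAX(years) as val
FROM employees
GROUP BY department
ORDER BY val DESC
LIMIT 1

Result: Engineering with max(years) = 17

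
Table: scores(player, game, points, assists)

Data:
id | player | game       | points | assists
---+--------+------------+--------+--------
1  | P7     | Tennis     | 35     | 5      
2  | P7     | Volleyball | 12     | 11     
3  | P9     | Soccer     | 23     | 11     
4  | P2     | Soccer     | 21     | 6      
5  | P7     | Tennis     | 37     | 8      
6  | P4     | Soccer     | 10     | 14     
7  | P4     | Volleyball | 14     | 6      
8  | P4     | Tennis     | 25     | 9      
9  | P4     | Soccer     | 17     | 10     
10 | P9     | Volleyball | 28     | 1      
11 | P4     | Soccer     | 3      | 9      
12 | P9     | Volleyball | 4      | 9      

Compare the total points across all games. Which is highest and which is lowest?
SELECT game, SUM(points)
FROM scores
GROUP BY game
ORDER BY SUM(points)

All groups:
  Volleyball: 58
  Soccer: 74
  Tennis: 97

Highest: Tennis (97)
Lowest: Volleyball (58)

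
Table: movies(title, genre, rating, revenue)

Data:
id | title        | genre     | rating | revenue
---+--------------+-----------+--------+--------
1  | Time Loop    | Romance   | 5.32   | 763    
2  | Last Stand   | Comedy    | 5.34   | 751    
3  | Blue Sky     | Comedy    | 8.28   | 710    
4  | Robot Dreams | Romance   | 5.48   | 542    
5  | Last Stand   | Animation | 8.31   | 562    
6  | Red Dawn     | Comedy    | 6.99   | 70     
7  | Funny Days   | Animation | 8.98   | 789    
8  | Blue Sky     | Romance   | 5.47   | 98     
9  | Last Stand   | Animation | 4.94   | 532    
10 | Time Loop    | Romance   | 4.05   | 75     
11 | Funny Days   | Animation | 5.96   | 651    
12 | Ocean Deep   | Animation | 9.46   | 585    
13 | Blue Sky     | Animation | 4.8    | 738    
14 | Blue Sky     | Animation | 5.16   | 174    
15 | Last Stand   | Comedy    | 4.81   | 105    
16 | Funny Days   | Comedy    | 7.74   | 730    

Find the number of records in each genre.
SELECT genre, COUNT(*) as count
FROM movies
GROUP BY genre

Result:
  Animation: 7
  Comedy: 5
  Romance: 4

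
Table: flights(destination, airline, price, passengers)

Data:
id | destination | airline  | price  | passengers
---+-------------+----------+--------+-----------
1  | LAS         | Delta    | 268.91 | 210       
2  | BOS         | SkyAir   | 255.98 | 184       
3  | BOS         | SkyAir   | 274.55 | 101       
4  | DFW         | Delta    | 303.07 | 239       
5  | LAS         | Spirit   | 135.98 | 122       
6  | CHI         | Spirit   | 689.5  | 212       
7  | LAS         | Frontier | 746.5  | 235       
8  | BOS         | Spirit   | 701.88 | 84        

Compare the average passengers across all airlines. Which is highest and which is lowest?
SELECT airline, AVG(passengers)
FROM flights
GROUP BY airline
ORDER BY AVG(passengers)

All groups:
  Spirit: 139.33
  SkyAir: 142.50
  Delta: 224.50
  Frontier: 235.00

Highest: Frontier (235.00)
Lowest: Spirit (139.33)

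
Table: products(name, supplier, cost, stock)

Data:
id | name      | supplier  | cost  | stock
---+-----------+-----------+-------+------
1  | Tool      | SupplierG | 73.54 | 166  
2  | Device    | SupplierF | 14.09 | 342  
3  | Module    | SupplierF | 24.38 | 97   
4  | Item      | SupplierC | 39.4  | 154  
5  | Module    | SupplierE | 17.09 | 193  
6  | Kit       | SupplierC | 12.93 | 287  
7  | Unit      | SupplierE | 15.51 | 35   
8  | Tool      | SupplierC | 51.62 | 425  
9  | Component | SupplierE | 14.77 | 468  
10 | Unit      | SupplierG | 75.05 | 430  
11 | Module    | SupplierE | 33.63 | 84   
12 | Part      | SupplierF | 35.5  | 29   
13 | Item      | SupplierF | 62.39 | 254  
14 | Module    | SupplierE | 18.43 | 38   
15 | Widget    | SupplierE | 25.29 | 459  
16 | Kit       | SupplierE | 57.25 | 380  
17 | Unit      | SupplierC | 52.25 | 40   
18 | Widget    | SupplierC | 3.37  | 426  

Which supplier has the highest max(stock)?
SELECT supplier, MAX(stock) as val
FROM products
GROUP BY supplier
ORDER BY val DESC
LIMIT 1

Result: SupplierE with max(stock) = 468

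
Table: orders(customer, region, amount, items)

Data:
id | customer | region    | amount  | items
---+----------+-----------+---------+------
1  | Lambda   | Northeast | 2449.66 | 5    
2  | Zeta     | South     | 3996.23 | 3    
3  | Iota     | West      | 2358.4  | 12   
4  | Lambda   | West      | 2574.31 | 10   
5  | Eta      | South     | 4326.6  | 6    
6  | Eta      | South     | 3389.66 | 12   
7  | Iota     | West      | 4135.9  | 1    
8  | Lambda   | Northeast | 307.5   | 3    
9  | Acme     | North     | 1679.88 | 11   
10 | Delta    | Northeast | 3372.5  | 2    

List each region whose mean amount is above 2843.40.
SELECT region, AVG(amount)
FROM orders
GROUP BY region
HAVING AVG(amount) > 2843.40

Result:
  South: avg=3904.16
  West: avg=3022.87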